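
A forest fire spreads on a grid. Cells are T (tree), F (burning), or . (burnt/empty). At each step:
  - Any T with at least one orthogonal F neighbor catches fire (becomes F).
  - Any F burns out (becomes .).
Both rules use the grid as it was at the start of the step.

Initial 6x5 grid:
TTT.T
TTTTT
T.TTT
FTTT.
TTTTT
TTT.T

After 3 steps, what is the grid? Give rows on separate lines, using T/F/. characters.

Step 1: 3 trees catch fire, 1 burn out
  TTT.T
  TTTTT
  F.TTT
  .FTT.
  FTTTT
  TTT.T
Step 2: 4 trees catch fire, 3 burn out
  TTT.T
  FTTTT
  ..TTT
  ..FT.
  .FTTT
  FTT.T
Step 3: 6 trees catch fire, 4 burn out
  FTT.T
  .FTTT
  ..FTT
  ...F.
  ..FTT
  .FT.T

FTT.T
.FTTT
..FTT
...F.
..FTT
.FT.T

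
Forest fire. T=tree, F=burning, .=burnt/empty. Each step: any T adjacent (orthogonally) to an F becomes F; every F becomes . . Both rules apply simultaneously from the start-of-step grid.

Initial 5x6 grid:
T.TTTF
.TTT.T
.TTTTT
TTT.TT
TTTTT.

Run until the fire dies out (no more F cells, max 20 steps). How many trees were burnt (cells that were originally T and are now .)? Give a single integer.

Answer: 22

Derivation:
Step 1: +2 fires, +1 burnt (F count now 2)
Step 2: +2 fires, +2 burnt (F count now 2)
Step 3: +4 fires, +2 burnt (F count now 4)
Step 4: +3 fires, +4 burnt (F count now 3)
Step 5: +3 fires, +3 burnt (F count now 3)
Step 6: +3 fires, +3 burnt (F count now 3)
Step 7: +2 fires, +3 burnt (F count now 2)
Step 8: +2 fires, +2 burnt (F count now 2)
Step 9: +1 fires, +2 burnt (F count now 1)
Step 10: +0 fires, +1 burnt (F count now 0)
Fire out after step 10
Initially T: 23, now '.': 29
Total burnt (originally-T cells now '.'): 22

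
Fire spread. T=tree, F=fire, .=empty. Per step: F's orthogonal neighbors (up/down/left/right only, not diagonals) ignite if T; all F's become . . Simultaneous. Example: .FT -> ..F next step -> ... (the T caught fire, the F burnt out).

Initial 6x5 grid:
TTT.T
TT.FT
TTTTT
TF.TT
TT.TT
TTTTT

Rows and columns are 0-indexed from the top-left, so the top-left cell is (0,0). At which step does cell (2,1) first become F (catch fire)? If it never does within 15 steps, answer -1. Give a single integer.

Step 1: cell (2,1)='F' (+5 fires, +2 burnt)
  -> target ignites at step 1
Step 2: cell (2,1)='.' (+8 fires, +5 burnt)
Step 3: cell (2,1)='.' (+6 fires, +8 burnt)
Step 4: cell (2,1)='.' (+4 fires, +6 burnt)
Step 5: cell (2,1)='.' (+1 fires, +4 burnt)
Step 6: cell (2,1)='.' (+0 fires, +1 burnt)
  fire out at step 6

1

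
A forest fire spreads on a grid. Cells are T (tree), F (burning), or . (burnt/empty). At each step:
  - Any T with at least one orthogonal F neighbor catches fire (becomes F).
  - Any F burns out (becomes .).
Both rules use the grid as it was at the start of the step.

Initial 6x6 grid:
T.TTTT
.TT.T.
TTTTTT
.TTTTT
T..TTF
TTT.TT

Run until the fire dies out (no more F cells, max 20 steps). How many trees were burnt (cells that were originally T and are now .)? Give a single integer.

Answer: 22

Derivation:
Step 1: +3 fires, +1 burnt (F count now 3)
Step 2: +4 fires, +3 burnt (F count now 4)
Step 3: +2 fires, +4 burnt (F count now 2)
Step 4: +3 fires, +2 burnt (F count now 3)
Step 5: +3 fires, +3 burnt (F count now 3)
Step 6: +4 fires, +3 burnt (F count now 4)
Step 7: +3 fires, +4 burnt (F count now 3)
Step 8: +0 fires, +3 burnt (F count now 0)
Fire out after step 8
Initially T: 27, now '.': 31
Total burnt (originally-T cells now '.'): 22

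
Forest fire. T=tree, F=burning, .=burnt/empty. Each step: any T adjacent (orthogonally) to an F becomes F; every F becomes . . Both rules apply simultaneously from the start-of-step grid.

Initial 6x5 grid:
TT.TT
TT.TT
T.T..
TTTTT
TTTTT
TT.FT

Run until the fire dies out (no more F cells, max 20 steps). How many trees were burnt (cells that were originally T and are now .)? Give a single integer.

Answer: 19

Derivation:
Step 1: +2 fires, +1 burnt (F count now 2)
Step 2: +3 fires, +2 burnt (F count now 3)
Step 3: +3 fires, +3 burnt (F count now 3)
Step 4: +4 fires, +3 burnt (F count now 4)
Step 5: +2 fires, +4 burnt (F count now 2)
Step 6: +1 fires, +2 burnt (F count now 1)
Step 7: +1 fires, +1 burnt (F count now 1)
Step 8: +2 fires, +1 burnt (F count now 2)
Step 9: +1 fires, +2 burnt (F count now 1)
Step 10: +0 fires, +1 burnt (F count now 0)
Fire out after step 10
Initially T: 23, now '.': 26
Total burnt (originally-T cells now '.'): 19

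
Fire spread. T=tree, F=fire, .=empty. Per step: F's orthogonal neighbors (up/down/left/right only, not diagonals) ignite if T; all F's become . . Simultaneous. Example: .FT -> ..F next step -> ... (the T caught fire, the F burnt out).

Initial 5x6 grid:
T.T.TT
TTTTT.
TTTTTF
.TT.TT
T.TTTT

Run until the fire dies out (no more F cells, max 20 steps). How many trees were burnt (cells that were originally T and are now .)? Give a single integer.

Answer: 22

Derivation:
Step 1: +2 fires, +1 burnt (F count now 2)
Step 2: +4 fires, +2 burnt (F count now 4)
Step 3: +4 fires, +4 burnt (F count now 4)
Step 4: +5 fires, +4 burnt (F count now 5)
Step 5: +5 fires, +5 burnt (F count now 5)
Step 6: +1 fires, +5 burnt (F count now 1)
Step 7: +1 fires, +1 burnt (F count now 1)
Step 8: +0 fires, +1 burnt (F count now 0)
Fire out after step 8
Initially T: 23, now '.': 29
Total burnt (originally-T cells now '.'): 22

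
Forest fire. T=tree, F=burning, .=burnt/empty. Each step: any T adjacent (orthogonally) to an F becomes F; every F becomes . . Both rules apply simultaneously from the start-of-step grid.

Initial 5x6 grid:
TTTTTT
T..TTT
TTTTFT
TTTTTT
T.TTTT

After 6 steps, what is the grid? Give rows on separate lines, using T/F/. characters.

Step 1: 4 trees catch fire, 1 burn out
  TTTTTT
  T..TFT
  TTTF.F
  TTTTFT
  T.TTTT
Step 2: 7 trees catch fire, 4 burn out
  TTTTFT
  T..F.F
  TTF...
  TTTF.F
  T.TTFT
Step 3: 6 trees catch fire, 7 burn out
  TTTF.F
  T.....
  TF....
  TTF...
  T.TF.F
Step 4: 4 trees catch fire, 6 burn out
  TTF...
  T.....
  F.....
  TF....
  T.F...
Step 5: 3 trees catch fire, 4 burn out
  TF....
  F.....
  ......
  F.....
  T.....
Step 6: 2 trees catch fire, 3 burn out
  F.....
  ......
  ......
  ......
  F.....

F.....
......
......
......
F.....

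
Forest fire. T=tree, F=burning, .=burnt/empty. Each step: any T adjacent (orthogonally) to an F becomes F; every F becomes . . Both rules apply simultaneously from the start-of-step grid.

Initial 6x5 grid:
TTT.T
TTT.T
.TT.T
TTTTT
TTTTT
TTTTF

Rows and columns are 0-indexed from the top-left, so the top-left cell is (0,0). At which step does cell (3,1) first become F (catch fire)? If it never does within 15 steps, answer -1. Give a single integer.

Step 1: cell (3,1)='T' (+2 fires, +1 burnt)
Step 2: cell (3,1)='T' (+3 fires, +2 burnt)
Step 3: cell (3,1)='T' (+4 fires, +3 burnt)
Step 4: cell (3,1)='T' (+4 fires, +4 burnt)
Step 5: cell (3,1)='F' (+4 fires, +4 burnt)
  -> target ignites at step 5
Step 6: cell (3,1)='.' (+3 fires, +4 burnt)
Step 7: cell (3,1)='.' (+2 fires, +3 burnt)
Step 8: cell (3,1)='.' (+2 fires, +2 burnt)
Step 9: cell (3,1)='.' (+1 fires, +2 burnt)
Step 10: cell (3,1)='.' (+0 fires, +1 burnt)
  fire out at step 10

5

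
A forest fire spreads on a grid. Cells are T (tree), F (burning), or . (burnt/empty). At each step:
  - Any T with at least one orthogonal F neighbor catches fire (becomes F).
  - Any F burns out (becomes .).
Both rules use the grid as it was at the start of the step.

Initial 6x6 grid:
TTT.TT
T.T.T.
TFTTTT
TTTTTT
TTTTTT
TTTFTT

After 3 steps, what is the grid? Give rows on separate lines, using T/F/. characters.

Step 1: 6 trees catch fire, 2 burn out
  TTT.TT
  T.T.T.
  F.FTTT
  TFTTTT
  TTTFTT
  TTF.FT
Step 2: 11 trees catch fire, 6 burn out
  TTT.TT
  F.F.T.
  ...FTT
  F.FFTT
  TFF.FT
  TF...F
Step 3: 7 trees catch fire, 11 burn out
  FTF.TT
  ....T.
  ....FT
  ....FT
  F....F
  F.....

FTF.TT
....T.
....FT
....FT
F....F
F.....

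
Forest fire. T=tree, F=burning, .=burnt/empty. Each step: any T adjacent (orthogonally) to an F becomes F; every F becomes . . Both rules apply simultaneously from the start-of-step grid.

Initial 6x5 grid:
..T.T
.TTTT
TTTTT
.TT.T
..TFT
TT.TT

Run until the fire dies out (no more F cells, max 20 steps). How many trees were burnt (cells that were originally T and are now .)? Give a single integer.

Step 1: +3 fires, +1 burnt (F count now 3)
Step 2: +3 fires, +3 burnt (F count now 3)
Step 3: +3 fires, +3 burnt (F count now 3)
Step 4: +4 fires, +3 burnt (F count now 4)
Step 5: +5 fires, +4 burnt (F count now 5)
Step 6: +0 fires, +5 burnt (F count now 0)
Fire out after step 6
Initially T: 20, now '.': 28
Total burnt (originally-T cells now '.'): 18

Answer: 18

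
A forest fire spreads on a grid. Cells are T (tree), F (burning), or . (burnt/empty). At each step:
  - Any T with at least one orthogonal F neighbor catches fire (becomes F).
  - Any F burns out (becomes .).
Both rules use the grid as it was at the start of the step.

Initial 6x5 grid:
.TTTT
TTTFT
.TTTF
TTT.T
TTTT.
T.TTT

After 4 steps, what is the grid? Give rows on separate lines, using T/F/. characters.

Step 1: 5 trees catch fire, 2 burn out
  .TTFT
  TTF.F
  .TTF.
  TTT.F
  TTTT.
  T.TTT
Step 2: 4 trees catch fire, 5 burn out
  .TF.F
  TF...
  .TF..
  TTT..
  TTTT.
  T.TTT
Step 3: 4 trees catch fire, 4 burn out
  .F...
  F....
  .F...
  TTF..
  TTTT.
  T.TTT
Step 4: 2 trees catch fire, 4 burn out
  .....
  .....
  .....
  TF...
  TTFT.
  T.TTT

.....
.....
.....
TF...
TTFT.
T.TTT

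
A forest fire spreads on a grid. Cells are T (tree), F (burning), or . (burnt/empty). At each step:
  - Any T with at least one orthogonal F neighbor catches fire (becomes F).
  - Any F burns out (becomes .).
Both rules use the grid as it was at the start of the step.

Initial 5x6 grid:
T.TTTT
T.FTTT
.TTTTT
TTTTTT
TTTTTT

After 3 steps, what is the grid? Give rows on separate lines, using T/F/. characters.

Step 1: 3 trees catch fire, 1 burn out
  T.FTTT
  T..FTT
  .TFTTT
  TTTTTT
  TTTTTT
Step 2: 5 trees catch fire, 3 burn out
  T..FTT
  T...FT
  .F.FTT
  TTFTTT
  TTTTTT
Step 3: 6 trees catch fire, 5 burn out
  T...FT
  T....F
  ....FT
  TF.FTT
  TTFTTT

T...FT
T....F
....FT
TF.FTT
TTFTTT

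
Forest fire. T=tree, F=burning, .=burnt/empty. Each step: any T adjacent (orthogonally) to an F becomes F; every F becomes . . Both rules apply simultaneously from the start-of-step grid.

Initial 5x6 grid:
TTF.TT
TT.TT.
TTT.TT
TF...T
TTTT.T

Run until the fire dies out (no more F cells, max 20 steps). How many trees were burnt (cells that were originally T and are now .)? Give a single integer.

Step 1: +4 fires, +2 burnt (F count now 4)
Step 2: +6 fires, +4 burnt (F count now 6)
Step 3: +2 fires, +6 burnt (F count now 2)
Step 4: +0 fires, +2 burnt (F count now 0)
Fire out after step 4
Initially T: 20, now '.': 22
Total burnt (originally-T cells now '.'): 12

Answer: 12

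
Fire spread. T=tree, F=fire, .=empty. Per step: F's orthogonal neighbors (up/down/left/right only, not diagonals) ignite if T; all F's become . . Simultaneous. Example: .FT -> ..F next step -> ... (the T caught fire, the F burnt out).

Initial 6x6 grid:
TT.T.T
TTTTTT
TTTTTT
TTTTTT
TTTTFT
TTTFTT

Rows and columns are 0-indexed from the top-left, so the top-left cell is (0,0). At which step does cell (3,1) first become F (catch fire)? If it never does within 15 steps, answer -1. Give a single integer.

Step 1: cell (3,1)='T' (+5 fires, +2 burnt)
Step 2: cell (3,1)='T' (+6 fires, +5 burnt)
Step 3: cell (3,1)='T' (+6 fires, +6 burnt)
Step 4: cell (3,1)='F' (+5 fires, +6 burnt)
  -> target ignites at step 4
Step 5: cell (3,1)='.' (+5 fires, +5 burnt)
Step 6: cell (3,1)='.' (+2 fires, +5 burnt)
Step 7: cell (3,1)='.' (+2 fires, +2 burnt)
Step 8: cell (3,1)='.' (+1 fires, +2 burnt)
Step 9: cell (3,1)='.' (+0 fires, +1 burnt)
  fire out at step 9

4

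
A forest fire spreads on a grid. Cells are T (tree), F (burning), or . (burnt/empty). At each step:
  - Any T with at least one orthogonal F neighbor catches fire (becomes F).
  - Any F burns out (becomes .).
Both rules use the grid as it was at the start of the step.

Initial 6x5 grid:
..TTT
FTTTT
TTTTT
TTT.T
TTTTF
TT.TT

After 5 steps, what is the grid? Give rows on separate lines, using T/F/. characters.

Step 1: 5 trees catch fire, 2 burn out
  ..TTT
  .FTTT
  FTTTT
  TTT.F
  TTTF.
  TT.TF
Step 2: 6 trees catch fire, 5 burn out
  ..TTT
  ..FTT
  .FTTF
  FTT..
  TTF..
  TT.F.
Step 3: 9 trees catch fire, 6 burn out
  ..FTT
  ...FF
  ..FF.
  .FF..
  FF...
  TT...
Step 4: 4 trees catch fire, 9 burn out
  ...FF
  .....
  .....
  .....
  .....
  FF...
Step 5: 0 trees catch fire, 4 burn out
  .....
  .....
  .....
  .....
  .....
  .....

.....
.....
.....
.....
.....
.....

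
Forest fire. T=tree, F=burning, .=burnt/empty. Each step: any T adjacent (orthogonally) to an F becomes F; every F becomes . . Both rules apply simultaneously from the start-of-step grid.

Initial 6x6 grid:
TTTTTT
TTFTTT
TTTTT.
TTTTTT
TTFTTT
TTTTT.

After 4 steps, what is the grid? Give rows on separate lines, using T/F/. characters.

Step 1: 8 trees catch fire, 2 burn out
  TTFTTT
  TF.FTT
  TTFTT.
  TTFTTT
  TF.FTT
  TTFTT.
Step 2: 12 trees catch fire, 8 burn out
  TF.FTT
  F...FT
  TF.FT.
  TF.FTT
  F...FT
  TF.FT.
Step 3: 10 trees catch fire, 12 burn out
  F...FT
  .....F
  F...F.
  F...FT
  .....F
  F...F.
Step 4: 2 trees catch fire, 10 burn out
  .....F
  ......
  ......
  .....F
  ......
  ......

.....F
......
......
.....F
......
......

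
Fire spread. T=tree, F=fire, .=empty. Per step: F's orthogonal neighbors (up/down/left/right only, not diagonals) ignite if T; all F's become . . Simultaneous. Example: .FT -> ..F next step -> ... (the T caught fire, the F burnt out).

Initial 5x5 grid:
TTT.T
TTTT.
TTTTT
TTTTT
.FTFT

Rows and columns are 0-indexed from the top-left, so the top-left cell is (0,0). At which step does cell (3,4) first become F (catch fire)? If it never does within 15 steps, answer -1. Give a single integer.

Step 1: cell (3,4)='T' (+4 fires, +2 burnt)
Step 2: cell (3,4)='F' (+5 fires, +4 burnt)
  -> target ignites at step 2
Step 3: cell (3,4)='.' (+5 fires, +5 burnt)
Step 4: cell (3,4)='.' (+3 fires, +5 burnt)
Step 5: cell (3,4)='.' (+2 fires, +3 burnt)
Step 6: cell (3,4)='.' (+0 fires, +2 burnt)
  fire out at step 6

2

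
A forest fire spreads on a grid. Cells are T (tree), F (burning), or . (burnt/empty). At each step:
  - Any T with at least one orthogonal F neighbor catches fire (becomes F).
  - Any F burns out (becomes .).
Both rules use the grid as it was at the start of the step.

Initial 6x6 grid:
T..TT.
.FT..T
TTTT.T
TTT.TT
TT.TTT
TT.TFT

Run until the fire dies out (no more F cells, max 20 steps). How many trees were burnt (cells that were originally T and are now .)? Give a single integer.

Step 1: +5 fires, +2 burnt (F count now 5)
Step 2: +6 fires, +5 burnt (F count now 6)
Step 3: +5 fires, +6 burnt (F count now 5)
Step 4: +3 fires, +5 burnt (F count now 3)
Step 5: +2 fires, +3 burnt (F count now 2)
Step 6: +0 fires, +2 burnt (F count now 0)
Fire out after step 6
Initially T: 24, now '.': 33
Total burnt (originally-T cells now '.'): 21

Answer: 21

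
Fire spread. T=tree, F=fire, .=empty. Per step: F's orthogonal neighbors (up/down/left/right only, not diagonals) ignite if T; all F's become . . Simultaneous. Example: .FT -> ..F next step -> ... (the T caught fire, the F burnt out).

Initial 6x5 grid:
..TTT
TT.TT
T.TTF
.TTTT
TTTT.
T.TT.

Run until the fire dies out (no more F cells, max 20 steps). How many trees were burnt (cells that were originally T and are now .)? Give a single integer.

Answer: 18

Derivation:
Step 1: +3 fires, +1 burnt (F count now 3)
Step 2: +4 fires, +3 burnt (F count now 4)
Step 3: +3 fires, +4 burnt (F count now 3)
Step 4: +4 fires, +3 burnt (F count now 4)
Step 5: +2 fires, +4 burnt (F count now 2)
Step 6: +1 fires, +2 burnt (F count now 1)
Step 7: +1 fires, +1 burnt (F count now 1)
Step 8: +0 fires, +1 burnt (F count now 0)
Fire out after step 8
Initially T: 21, now '.': 27
Total burnt (originally-T cells now '.'): 18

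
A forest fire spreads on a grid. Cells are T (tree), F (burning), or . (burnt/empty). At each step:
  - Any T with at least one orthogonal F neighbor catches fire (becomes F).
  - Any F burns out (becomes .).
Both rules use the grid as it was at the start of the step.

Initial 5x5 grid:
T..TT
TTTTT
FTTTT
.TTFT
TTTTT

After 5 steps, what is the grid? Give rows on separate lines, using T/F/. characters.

Step 1: 6 trees catch fire, 2 burn out
  T..TT
  FTTTT
  .FTFT
  .TF.F
  TTTFT
Step 2: 8 trees catch fire, 6 burn out
  F..TT
  .FTFT
  ..F.F
  .F...
  TTF.F
Step 3: 4 trees catch fire, 8 burn out
  ...FT
  ..F.F
  .....
  .....
  TF...
Step 4: 2 trees catch fire, 4 burn out
  ....F
  .....
  .....
  .....
  F....
Step 5: 0 trees catch fire, 2 burn out
  .....
  .....
  .....
  .....
  .....

.....
.....
.....
.....
.....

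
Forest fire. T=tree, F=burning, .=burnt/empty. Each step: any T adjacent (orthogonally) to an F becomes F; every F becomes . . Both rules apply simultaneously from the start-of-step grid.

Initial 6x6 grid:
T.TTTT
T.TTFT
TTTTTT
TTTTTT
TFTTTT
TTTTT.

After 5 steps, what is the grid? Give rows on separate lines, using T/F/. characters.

Step 1: 8 trees catch fire, 2 burn out
  T.TTFT
  T.TF.F
  TTTTFT
  TFTTTT
  F.FTTT
  TFTTT.
Step 2: 12 trees catch fire, 8 burn out
  T.TF.F
  T.F...
  TFTF.F
  F.FTFT
  ...FTT
  F.FTT.
Step 3: 7 trees catch fire, 12 burn out
  T.F...
  T.....
  F.F...
  ...F.F
  ....FT
  ...FT.
Step 4: 3 trees catch fire, 7 burn out
  T.....
  F.....
  ......
  ......
  .....F
  ....F.
Step 5: 1 trees catch fire, 3 burn out
  F.....
  ......
  ......
  ......
  ......
  ......

F.....
......
......
......
......
......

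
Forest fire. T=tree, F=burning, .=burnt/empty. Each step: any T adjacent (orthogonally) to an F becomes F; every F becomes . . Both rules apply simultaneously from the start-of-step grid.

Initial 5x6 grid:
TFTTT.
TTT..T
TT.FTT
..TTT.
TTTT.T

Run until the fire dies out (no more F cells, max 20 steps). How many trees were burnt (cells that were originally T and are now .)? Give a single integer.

Step 1: +5 fires, +2 burnt (F count now 5)
Step 2: +8 fires, +5 burnt (F count now 8)
Step 3: +4 fires, +8 burnt (F count now 4)
Step 4: +1 fires, +4 burnt (F count now 1)
Step 5: +1 fires, +1 burnt (F count now 1)
Step 6: +0 fires, +1 burnt (F count now 0)
Fire out after step 6
Initially T: 20, now '.': 29
Total burnt (originally-T cells now '.'): 19

Answer: 19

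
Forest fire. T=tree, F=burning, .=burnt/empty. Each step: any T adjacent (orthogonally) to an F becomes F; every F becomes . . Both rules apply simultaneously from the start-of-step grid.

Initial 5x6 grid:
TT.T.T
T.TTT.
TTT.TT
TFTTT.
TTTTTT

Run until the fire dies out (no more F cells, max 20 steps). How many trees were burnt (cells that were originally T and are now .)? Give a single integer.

Answer: 22

Derivation:
Step 1: +4 fires, +1 burnt (F count now 4)
Step 2: +5 fires, +4 burnt (F count now 5)
Step 3: +4 fires, +5 burnt (F count now 4)
Step 4: +4 fires, +4 burnt (F count now 4)
Step 5: +5 fires, +4 burnt (F count now 5)
Step 6: +0 fires, +5 burnt (F count now 0)
Fire out after step 6
Initially T: 23, now '.': 29
Total burnt (originally-T cells now '.'): 22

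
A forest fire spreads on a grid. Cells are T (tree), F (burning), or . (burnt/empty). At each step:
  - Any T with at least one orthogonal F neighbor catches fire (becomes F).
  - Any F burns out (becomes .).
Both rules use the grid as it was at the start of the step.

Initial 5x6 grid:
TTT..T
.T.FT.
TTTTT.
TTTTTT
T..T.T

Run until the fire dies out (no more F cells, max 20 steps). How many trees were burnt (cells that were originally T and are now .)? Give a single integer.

Answer: 19

Derivation:
Step 1: +2 fires, +1 burnt (F count now 2)
Step 2: +3 fires, +2 burnt (F count now 3)
Step 3: +4 fires, +3 burnt (F count now 4)
Step 4: +4 fires, +4 burnt (F count now 4)
Step 5: +3 fires, +4 burnt (F count now 3)
Step 6: +3 fires, +3 burnt (F count now 3)
Step 7: +0 fires, +3 burnt (F count now 0)
Fire out after step 7
Initially T: 20, now '.': 29
Total burnt (originally-T cells now '.'): 19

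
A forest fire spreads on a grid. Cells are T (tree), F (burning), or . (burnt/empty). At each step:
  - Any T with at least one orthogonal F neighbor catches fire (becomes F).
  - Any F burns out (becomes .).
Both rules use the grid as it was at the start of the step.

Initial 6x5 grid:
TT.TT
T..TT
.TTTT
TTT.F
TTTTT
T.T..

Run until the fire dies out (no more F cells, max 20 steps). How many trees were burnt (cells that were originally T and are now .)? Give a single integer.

Answer: 18

Derivation:
Step 1: +2 fires, +1 burnt (F count now 2)
Step 2: +3 fires, +2 burnt (F count now 3)
Step 3: +4 fires, +3 burnt (F count now 4)
Step 4: +5 fires, +4 burnt (F count now 5)
Step 5: +2 fires, +5 burnt (F count now 2)
Step 6: +2 fires, +2 burnt (F count now 2)
Step 7: +0 fires, +2 burnt (F count now 0)
Fire out after step 7
Initially T: 21, now '.': 27
Total burnt (originally-T cells now '.'): 18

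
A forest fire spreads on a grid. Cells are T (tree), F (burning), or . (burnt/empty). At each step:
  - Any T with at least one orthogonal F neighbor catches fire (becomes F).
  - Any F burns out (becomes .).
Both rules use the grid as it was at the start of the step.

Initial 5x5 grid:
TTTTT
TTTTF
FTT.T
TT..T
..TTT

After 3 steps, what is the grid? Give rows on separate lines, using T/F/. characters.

Step 1: 6 trees catch fire, 2 burn out
  TTTTF
  FTTF.
  .FT.F
  FT..T
  ..TTT
Step 2: 7 trees catch fire, 6 burn out
  FTTF.
  .FF..
  ..F..
  .F..F
  ..TTT
Step 3: 3 trees catch fire, 7 burn out
  .FF..
  .....
  .....
  .....
  ..TTF

.FF..
.....
.....
.....
..TTF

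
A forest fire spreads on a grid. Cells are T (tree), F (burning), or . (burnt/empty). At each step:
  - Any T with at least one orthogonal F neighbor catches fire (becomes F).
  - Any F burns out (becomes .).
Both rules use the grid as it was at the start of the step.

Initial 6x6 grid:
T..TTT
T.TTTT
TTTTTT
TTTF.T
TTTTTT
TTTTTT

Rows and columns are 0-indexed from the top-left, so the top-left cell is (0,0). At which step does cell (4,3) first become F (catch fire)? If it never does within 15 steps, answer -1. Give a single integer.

Step 1: cell (4,3)='F' (+3 fires, +1 burnt)
  -> target ignites at step 1
Step 2: cell (4,3)='.' (+7 fires, +3 burnt)
Step 3: cell (4,3)='.' (+10 fires, +7 burnt)
Step 4: cell (4,3)='.' (+7 fires, +10 burnt)
Step 5: cell (4,3)='.' (+3 fires, +7 burnt)
Step 6: cell (4,3)='.' (+1 fires, +3 burnt)
Step 7: cell (4,3)='.' (+0 fires, +1 burnt)
  fire out at step 7

1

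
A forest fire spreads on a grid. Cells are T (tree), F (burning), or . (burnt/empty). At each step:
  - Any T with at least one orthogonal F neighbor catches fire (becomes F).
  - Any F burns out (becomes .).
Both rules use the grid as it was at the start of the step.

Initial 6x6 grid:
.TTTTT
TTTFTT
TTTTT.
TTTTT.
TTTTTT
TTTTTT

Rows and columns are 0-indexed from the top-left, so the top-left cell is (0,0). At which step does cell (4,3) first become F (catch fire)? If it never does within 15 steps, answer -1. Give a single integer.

Step 1: cell (4,3)='T' (+4 fires, +1 burnt)
Step 2: cell (4,3)='T' (+7 fires, +4 burnt)
Step 3: cell (4,3)='F' (+7 fires, +7 burnt)
  -> target ignites at step 3
Step 4: cell (4,3)='.' (+5 fires, +7 burnt)
Step 5: cell (4,3)='.' (+5 fires, +5 burnt)
Step 6: cell (4,3)='.' (+3 fires, +5 burnt)
Step 7: cell (4,3)='.' (+1 fires, +3 burnt)
Step 8: cell (4,3)='.' (+0 fires, +1 burnt)
  fire out at step 8

3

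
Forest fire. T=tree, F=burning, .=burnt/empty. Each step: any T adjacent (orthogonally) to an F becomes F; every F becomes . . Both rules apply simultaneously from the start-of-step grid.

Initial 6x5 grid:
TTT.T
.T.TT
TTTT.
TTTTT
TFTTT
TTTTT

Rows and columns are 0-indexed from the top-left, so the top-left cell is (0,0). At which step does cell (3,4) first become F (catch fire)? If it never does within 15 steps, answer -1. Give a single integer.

Step 1: cell (3,4)='T' (+4 fires, +1 burnt)
Step 2: cell (3,4)='T' (+6 fires, +4 burnt)
Step 3: cell (3,4)='T' (+6 fires, +6 burnt)
Step 4: cell (3,4)='F' (+4 fires, +6 burnt)
  -> target ignites at step 4
Step 5: cell (3,4)='.' (+3 fires, +4 burnt)
Step 6: cell (3,4)='.' (+1 fires, +3 burnt)
Step 7: cell (3,4)='.' (+1 fires, +1 burnt)
Step 8: cell (3,4)='.' (+0 fires, +1 burnt)
  fire out at step 8

4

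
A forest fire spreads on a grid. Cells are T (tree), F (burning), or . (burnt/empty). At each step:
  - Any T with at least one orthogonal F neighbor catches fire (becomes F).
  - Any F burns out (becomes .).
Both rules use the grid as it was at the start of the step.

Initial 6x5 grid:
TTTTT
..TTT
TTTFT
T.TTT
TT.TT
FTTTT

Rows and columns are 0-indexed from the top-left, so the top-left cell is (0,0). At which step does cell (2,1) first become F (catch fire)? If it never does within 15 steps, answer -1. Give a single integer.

Step 1: cell (2,1)='T' (+6 fires, +2 burnt)
Step 2: cell (2,1)='F' (+10 fires, +6 burnt)
  -> target ignites at step 2
Step 3: cell (2,1)='.' (+5 fires, +10 burnt)
Step 4: cell (2,1)='.' (+2 fires, +5 burnt)
Step 5: cell (2,1)='.' (+1 fires, +2 burnt)
Step 6: cell (2,1)='.' (+0 fires, +1 burnt)
  fire out at step 6

2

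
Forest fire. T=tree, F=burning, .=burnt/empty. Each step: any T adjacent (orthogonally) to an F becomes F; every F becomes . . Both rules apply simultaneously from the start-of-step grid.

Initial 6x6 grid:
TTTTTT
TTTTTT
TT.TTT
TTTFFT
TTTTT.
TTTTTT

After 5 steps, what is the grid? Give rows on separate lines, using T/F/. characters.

Step 1: 6 trees catch fire, 2 burn out
  TTTTTT
  TTTTTT
  TT.FFT
  TTF..F
  TTTFF.
  TTTTTT
Step 2: 7 trees catch fire, 6 burn out
  TTTTTT
  TTTFFT
  TT...F
  TF....
  TTF...
  TTTFFT
Step 3: 9 trees catch fire, 7 burn out
  TTTFFT
  TTF..F
  TF....
  F.....
  TF....
  TTF..F
Step 4: 6 trees catch fire, 9 burn out
  TTF..F
  TF....
  F.....
  ......
  F.....
  TF....
Step 5: 3 trees catch fire, 6 burn out
  TF....
  F.....
  ......
  ......
  ......
  F.....

TF....
F.....
......
......
......
F.....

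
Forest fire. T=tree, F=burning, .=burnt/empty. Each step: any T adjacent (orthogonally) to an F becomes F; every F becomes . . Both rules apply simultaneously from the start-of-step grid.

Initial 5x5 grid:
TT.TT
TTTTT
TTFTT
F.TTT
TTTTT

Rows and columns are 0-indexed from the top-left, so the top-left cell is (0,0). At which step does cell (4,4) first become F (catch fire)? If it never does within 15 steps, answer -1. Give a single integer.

Step 1: cell (4,4)='T' (+6 fires, +2 burnt)
Step 2: cell (4,4)='T' (+7 fires, +6 burnt)
Step 3: cell (4,4)='T' (+6 fires, +7 burnt)
Step 4: cell (4,4)='F' (+2 fires, +6 burnt)
  -> target ignites at step 4
Step 5: cell (4,4)='.' (+0 fires, +2 burnt)
  fire out at step 5

4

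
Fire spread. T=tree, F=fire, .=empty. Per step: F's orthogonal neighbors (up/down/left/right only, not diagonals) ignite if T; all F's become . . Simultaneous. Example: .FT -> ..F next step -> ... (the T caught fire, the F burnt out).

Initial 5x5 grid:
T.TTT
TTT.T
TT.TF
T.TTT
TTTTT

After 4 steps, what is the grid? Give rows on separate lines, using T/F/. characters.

Step 1: 3 trees catch fire, 1 burn out
  T.TTT
  TTT.F
  TT.F.
  T.TTF
  TTTTT
Step 2: 3 trees catch fire, 3 burn out
  T.TTF
  TTT..
  TT...
  T.TF.
  TTTTF
Step 3: 3 trees catch fire, 3 burn out
  T.TF.
  TTT..
  TT...
  T.F..
  TTTF.
Step 4: 2 trees catch fire, 3 burn out
  T.F..
  TTT..
  TT...
  T....
  TTF..

T.F..
TTT..
TT...
T....
TTF..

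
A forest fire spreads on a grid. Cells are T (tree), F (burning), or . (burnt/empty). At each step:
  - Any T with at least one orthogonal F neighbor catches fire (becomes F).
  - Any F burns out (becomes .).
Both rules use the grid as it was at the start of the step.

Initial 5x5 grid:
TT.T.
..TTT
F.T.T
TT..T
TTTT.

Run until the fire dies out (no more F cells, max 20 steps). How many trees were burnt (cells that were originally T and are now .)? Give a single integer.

Step 1: +1 fires, +1 burnt (F count now 1)
Step 2: +2 fires, +1 burnt (F count now 2)
Step 3: +1 fires, +2 burnt (F count now 1)
Step 4: +1 fires, +1 burnt (F count now 1)
Step 5: +1 fires, +1 burnt (F count now 1)
Step 6: +0 fires, +1 burnt (F count now 0)
Fire out after step 6
Initially T: 15, now '.': 16
Total burnt (originally-T cells now '.'): 6

Answer: 6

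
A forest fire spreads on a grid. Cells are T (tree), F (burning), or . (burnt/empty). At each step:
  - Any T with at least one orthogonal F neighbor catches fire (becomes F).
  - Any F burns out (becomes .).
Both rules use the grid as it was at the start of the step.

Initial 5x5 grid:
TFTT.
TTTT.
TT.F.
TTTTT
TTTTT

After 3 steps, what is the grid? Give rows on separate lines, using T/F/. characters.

Step 1: 5 trees catch fire, 2 burn out
  F.FT.
  TFTF.
  TT...
  TTTFT
  TTTTT
Step 2: 7 trees catch fire, 5 burn out
  ...F.
  F.F..
  TF...
  TTF.F
  TTTFT
Step 3: 4 trees catch fire, 7 burn out
  .....
  .....
  F....
  TF...
  TTF.F

.....
.....
F....
TF...
TTF.F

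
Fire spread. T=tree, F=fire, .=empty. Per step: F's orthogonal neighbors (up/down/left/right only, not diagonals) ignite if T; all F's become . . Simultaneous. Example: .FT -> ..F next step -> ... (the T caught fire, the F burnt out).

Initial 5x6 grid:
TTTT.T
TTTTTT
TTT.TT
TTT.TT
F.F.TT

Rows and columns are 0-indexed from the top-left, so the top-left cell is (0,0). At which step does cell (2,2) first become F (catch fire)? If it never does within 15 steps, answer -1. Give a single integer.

Step 1: cell (2,2)='T' (+2 fires, +2 burnt)
Step 2: cell (2,2)='F' (+3 fires, +2 burnt)
  -> target ignites at step 2
Step 3: cell (2,2)='.' (+3 fires, +3 burnt)
Step 4: cell (2,2)='.' (+4 fires, +3 burnt)
Step 5: cell (2,2)='.' (+3 fires, +4 burnt)
Step 6: cell (2,2)='.' (+2 fires, +3 burnt)
Step 7: cell (2,2)='.' (+3 fires, +2 burnt)
Step 8: cell (2,2)='.' (+2 fires, +3 burnt)
Step 9: cell (2,2)='.' (+1 fires, +2 burnt)
Step 10: cell (2,2)='.' (+0 fires, +1 burnt)
  fire out at step 10

2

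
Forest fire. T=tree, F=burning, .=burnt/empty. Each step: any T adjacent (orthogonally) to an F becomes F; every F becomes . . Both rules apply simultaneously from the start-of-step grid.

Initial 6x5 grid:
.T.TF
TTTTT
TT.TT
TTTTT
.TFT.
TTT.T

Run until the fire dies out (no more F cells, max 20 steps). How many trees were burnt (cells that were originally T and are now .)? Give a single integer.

Answer: 21

Derivation:
Step 1: +6 fires, +2 burnt (F count now 6)
Step 2: +5 fires, +6 burnt (F count now 5)
Step 3: +6 fires, +5 burnt (F count now 6)
Step 4: +2 fires, +6 burnt (F count now 2)
Step 5: +2 fires, +2 burnt (F count now 2)
Step 6: +0 fires, +2 burnt (F count now 0)
Fire out after step 6
Initially T: 22, now '.': 29
Total burnt (originally-T cells now '.'): 21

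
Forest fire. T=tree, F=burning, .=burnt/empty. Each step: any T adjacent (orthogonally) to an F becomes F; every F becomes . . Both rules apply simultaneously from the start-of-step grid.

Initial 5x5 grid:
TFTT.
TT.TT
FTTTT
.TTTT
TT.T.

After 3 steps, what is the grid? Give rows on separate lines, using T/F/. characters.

Step 1: 5 trees catch fire, 2 burn out
  F.FT.
  FF.TT
  .FTTT
  .TTTT
  TT.T.
Step 2: 3 trees catch fire, 5 burn out
  ...F.
  ...TT
  ..FTT
  .FTTT
  TT.T.
Step 3: 4 trees catch fire, 3 burn out
  .....
  ...FT
  ...FT
  ..FTT
  TF.T.

.....
...FT
...FT
..FTT
TF.T.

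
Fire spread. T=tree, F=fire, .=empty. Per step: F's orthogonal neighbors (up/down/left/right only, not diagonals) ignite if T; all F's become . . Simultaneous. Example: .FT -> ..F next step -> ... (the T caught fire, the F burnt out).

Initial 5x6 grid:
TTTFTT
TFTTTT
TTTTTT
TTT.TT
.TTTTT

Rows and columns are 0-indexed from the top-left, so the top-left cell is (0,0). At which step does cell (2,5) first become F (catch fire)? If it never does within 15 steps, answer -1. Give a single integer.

Step 1: cell (2,5)='T' (+7 fires, +2 burnt)
Step 2: cell (2,5)='T' (+7 fires, +7 burnt)
Step 3: cell (2,5)='T' (+5 fires, +7 burnt)
Step 4: cell (2,5)='F' (+3 fires, +5 burnt)
  -> target ignites at step 4
Step 5: cell (2,5)='.' (+3 fires, +3 burnt)
Step 6: cell (2,5)='.' (+1 fires, +3 burnt)
Step 7: cell (2,5)='.' (+0 fires, +1 burnt)
  fire out at step 7

4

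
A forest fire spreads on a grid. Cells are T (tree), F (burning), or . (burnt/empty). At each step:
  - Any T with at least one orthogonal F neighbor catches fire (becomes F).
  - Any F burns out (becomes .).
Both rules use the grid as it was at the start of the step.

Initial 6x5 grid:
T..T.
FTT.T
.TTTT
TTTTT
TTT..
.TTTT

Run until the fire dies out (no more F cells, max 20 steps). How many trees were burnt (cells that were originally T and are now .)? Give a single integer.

Answer: 20

Derivation:
Step 1: +2 fires, +1 burnt (F count now 2)
Step 2: +2 fires, +2 burnt (F count now 2)
Step 3: +2 fires, +2 burnt (F count now 2)
Step 4: +4 fires, +2 burnt (F count now 4)
Step 5: +5 fires, +4 burnt (F count now 5)
Step 6: +3 fires, +5 burnt (F count now 3)
Step 7: +1 fires, +3 burnt (F count now 1)
Step 8: +1 fires, +1 burnt (F count now 1)
Step 9: +0 fires, +1 burnt (F count now 0)
Fire out after step 9
Initially T: 21, now '.': 29
Total burnt (originally-T cells now '.'): 20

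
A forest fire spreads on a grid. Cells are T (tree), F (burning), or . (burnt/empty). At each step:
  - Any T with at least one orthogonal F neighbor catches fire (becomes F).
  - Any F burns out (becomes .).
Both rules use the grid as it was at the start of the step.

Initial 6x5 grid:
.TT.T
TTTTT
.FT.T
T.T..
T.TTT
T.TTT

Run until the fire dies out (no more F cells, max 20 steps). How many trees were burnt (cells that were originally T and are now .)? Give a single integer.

Answer: 17

Derivation:
Step 1: +2 fires, +1 burnt (F count now 2)
Step 2: +4 fires, +2 burnt (F count now 4)
Step 3: +3 fires, +4 burnt (F count now 3)
Step 4: +3 fires, +3 burnt (F count now 3)
Step 5: +4 fires, +3 burnt (F count now 4)
Step 6: +1 fires, +4 burnt (F count now 1)
Step 7: +0 fires, +1 burnt (F count now 0)
Fire out after step 7
Initially T: 20, now '.': 27
Total burnt (originally-T cells now '.'): 17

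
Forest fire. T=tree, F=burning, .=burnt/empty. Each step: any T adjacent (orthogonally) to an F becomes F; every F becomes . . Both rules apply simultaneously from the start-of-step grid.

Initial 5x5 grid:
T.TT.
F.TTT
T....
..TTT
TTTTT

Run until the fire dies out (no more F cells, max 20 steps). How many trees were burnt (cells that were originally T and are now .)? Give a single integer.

Step 1: +2 fires, +1 burnt (F count now 2)
Step 2: +0 fires, +2 burnt (F count now 0)
Fire out after step 2
Initially T: 15, now '.': 12
Total burnt (originally-T cells now '.'): 2

Answer: 2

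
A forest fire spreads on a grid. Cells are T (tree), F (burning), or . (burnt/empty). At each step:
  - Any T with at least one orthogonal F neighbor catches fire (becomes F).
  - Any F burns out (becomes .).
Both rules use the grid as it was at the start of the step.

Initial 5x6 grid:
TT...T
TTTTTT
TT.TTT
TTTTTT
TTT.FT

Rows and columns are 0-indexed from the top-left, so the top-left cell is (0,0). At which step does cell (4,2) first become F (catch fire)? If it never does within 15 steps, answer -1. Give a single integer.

Step 1: cell (4,2)='T' (+2 fires, +1 burnt)
Step 2: cell (4,2)='T' (+3 fires, +2 burnt)
Step 3: cell (4,2)='T' (+4 fires, +3 burnt)
Step 4: cell (4,2)='F' (+4 fires, +4 burnt)
  -> target ignites at step 4
Step 5: cell (4,2)='.' (+5 fires, +4 burnt)
Step 6: cell (4,2)='.' (+3 fires, +5 burnt)
Step 7: cell (4,2)='.' (+2 fires, +3 burnt)
Step 8: cell (4,2)='.' (+1 fires, +2 burnt)
Step 9: cell (4,2)='.' (+0 fires, +1 burnt)
  fire out at step 9

4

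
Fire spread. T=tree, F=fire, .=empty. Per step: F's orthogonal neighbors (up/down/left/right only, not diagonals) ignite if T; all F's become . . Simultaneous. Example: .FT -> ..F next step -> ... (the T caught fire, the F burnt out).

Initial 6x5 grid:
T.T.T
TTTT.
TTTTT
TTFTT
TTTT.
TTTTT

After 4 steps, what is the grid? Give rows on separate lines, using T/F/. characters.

Step 1: 4 trees catch fire, 1 burn out
  T.T.T
  TTTT.
  TTFTT
  TF.FT
  TTFT.
  TTTTT
Step 2: 8 trees catch fire, 4 burn out
  T.T.T
  TTFT.
  TF.FT
  F...F
  TF.F.
  TTFTT
Step 3: 8 trees catch fire, 8 burn out
  T.F.T
  TF.F.
  F...F
  .....
  F....
  TF.FT
Step 4: 3 trees catch fire, 8 burn out
  T...T
  F....
  .....
  .....
  .....
  F...F

T...T
F....
.....
.....
.....
F...F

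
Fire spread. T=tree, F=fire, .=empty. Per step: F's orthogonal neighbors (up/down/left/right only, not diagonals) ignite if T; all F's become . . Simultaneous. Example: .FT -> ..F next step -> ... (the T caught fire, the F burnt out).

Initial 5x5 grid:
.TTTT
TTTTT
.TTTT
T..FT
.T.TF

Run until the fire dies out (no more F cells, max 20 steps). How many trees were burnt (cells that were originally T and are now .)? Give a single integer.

Answer: 15

Derivation:
Step 1: +3 fires, +2 burnt (F count now 3)
Step 2: +3 fires, +3 burnt (F count now 3)
Step 3: +4 fires, +3 burnt (F count now 4)
Step 4: +3 fires, +4 burnt (F count now 3)
Step 5: +2 fires, +3 burnt (F count now 2)
Step 6: +0 fires, +2 burnt (F count now 0)
Fire out after step 6
Initially T: 17, now '.': 23
Total burnt (originally-T cells now '.'): 15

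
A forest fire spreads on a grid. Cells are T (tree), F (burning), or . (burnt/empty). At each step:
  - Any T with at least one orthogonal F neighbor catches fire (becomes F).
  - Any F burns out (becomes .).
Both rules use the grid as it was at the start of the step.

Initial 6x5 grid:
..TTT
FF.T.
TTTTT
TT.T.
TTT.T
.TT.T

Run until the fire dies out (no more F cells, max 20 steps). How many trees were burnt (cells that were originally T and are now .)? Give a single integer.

Answer: 17

Derivation:
Step 1: +2 fires, +2 burnt (F count now 2)
Step 2: +3 fires, +2 burnt (F count now 3)
Step 3: +3 fires, +3 burnt (F count now 3)
Step 4: +5 fires, +3 burnt (F count now 5)
Step 5: +2 fires, +5 burnt (F count now 2)
Step 6: +2 fires, +2 burnt (F count now 2)
Step 7: +0 fires, +2 burnt (F count now 0)
Fire out after step 7
Initially T: 19, now '.': 28
Total burnt (originally-T cells now '.'): 17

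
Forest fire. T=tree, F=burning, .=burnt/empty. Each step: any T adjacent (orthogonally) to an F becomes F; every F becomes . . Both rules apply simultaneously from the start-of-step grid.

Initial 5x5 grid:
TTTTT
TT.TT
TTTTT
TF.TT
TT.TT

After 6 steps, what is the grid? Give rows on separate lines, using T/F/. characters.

Step 1: 3 trees catch fire, 1 burn out
  TTTTT
  TT.TT
  TFTTT
  F..TT
  TF.TT
Step 2: 4 trees catch fire, 3 burn out
  TTTTT
  TF.TT
  F.FTT
  ...TT
  F..TT
Step 3: 3 trees catch fire, 4 burn out
  TFTTT
  F..TT
  ...FT
  ...TT
  ...TT
Step 4: 5 trees catch fire, 3 burn out
  F.FTT
  ...FT
  ....F
  ...FT
  ...TT
Step 5: 4 trees catch fire, 5 burn out
  ...FT
  ....F
  .....
  ....F
  ...FT
Step 6: 2 trees catch fire, 4 burn out
  ....F
  .....
  .....
  .....
  ....F

....F
.....
.....
.....
....F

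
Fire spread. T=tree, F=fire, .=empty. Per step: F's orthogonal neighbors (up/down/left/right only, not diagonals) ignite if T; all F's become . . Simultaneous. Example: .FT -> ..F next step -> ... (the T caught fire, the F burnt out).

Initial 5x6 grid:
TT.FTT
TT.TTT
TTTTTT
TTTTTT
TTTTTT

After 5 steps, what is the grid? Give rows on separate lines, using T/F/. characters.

Step 1: 2 trees catch fire, 1 burn out
  TT..FT
  TT.FTT
  TTTTTT
  TTTTTT
  TTTTTT
Step 2: 3 trees catch fire, 2 burn out
  TT...F
  TT..FT
  TTTFTT
  TTTTTT
  TTTTTT
Step 3: 4 trees catch fire, 3 burn out
  TT....
  TT...F
  TTF.FT
  TTTFTT
  TTTTTT
Step 4: 5 trees catch fire, 4 burn out
  TT....
  TT....
  TF...F
  TTF.FT
  TTTFTT
Step 5: 6 trees catch fire, 5 burn out
  TT....
  TF....
  F.....
  TF...F
  TTF.FT

TT....
TF....
F.....
TF...F
TTF.FT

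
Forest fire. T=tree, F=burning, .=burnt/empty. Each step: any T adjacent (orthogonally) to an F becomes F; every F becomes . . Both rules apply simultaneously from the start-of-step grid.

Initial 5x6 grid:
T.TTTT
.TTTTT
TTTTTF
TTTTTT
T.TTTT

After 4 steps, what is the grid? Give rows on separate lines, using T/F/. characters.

Step 1: 3 trees catch fire, 1 burn out
  T.TTTT
  .TTTTF
  TTTTF.
  TTTTTF
  T.TTTT
Step 2: 5 trees catch fire, 3 burn out
  T.TTTF
  .TTTF.
  TTTF..
  TTTTF.
  T.TTTF
Step 3: 5 trees catch fire, 5 burn out
  T.TTF.
  .TTF..
  TTF...
  TTTF..
  T.TTF.
Step 4: 5 trees catch fire, 5 burn out
  T.TF..
  .TF...
  TF....
  TTF...
  T.TF..

T.TF..
.TF...
TF....
TTF...
T.TF..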